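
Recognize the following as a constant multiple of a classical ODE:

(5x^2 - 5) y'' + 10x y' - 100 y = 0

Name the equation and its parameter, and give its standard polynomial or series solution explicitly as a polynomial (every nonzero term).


All three coefficients share the factor -5; dividing through by -5 gives  (1 - x^2) y'' - 2x y' + 20 y = 0.
This matches the Legendre equation (1 - x^2) y'' - 2x y' + n(n+1) y = 0 (note the -2x y' term) with n(n+1) = 20, so n = 4; the polynomial solution is P_4(x).
With y = sum_k a_k x^k, matching x^k gives (k+2)(k+1) a_{k+2} = [k(k+1) - n(n+1)] a_k = (k - 4)(k + 5) a_k. The right side vanishes at k = 4, so the series with the parity of 4 terminates at degree 4.
Standard normalization (P_n(1) = 1): leading coefficient (2n)!/(2^n (n!)^2) = 40320/(16*576) = 35/8, so a_4 = 35/8. Work downward with a_k = (k+1)(k+2) a_{k+2} / ((k - 4)(k + 5)):
  a_2 = (3)(4)(35/8) / ((2 - 4)(2 + 5)) = (105/2)/(-14) = -15/4
  a_0 = (1)(2)(-15/4) / ((0 - 4)(0 + 5)) = (-15/2)/(-20) = 3/8
Hence P_4(x) = 35 x^4/8 - 15 x^2/4 + 3/8.

P_4(x); series = 35 x^4/8 - 15 x^2/4 + 3/8


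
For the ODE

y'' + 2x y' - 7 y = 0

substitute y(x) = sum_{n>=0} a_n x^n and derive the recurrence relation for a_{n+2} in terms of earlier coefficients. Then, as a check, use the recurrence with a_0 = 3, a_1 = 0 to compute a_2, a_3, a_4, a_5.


Substitute y = sum_n a_n x^n.
y''(x) has coefficient (n+2)(n+1) a_{n+2} at x^n;
2 x y'(x) has coefficient 2 n a_n at x^n (shift);
-7 y(x) has coefficient -7 a_n at x^n.
Matching x^n: (n+2)(n+1) a_{n+2} + (2n - 7) a_n = 0.
Thus a_{n+2} = (-2n + 7) / ((n+1)(n+2)) * a_n.

Check with a_0 = 3, a_1 = 0 (apply the recurrence for n = 0, 1, 2, 3): a_0 = 3, a_1 = 0, a_2 = 21/2, a_3 = 0, a_4 = 21/8, a_5 = 0.

a_(n+2) = (-2n + 7) / ((n+1)(n+2)) * a_n; check: a_0 = 3, a_1 = 0, a_2 = 21/2, a_3 = 0, a_4 = 21/8, a_5 = 0


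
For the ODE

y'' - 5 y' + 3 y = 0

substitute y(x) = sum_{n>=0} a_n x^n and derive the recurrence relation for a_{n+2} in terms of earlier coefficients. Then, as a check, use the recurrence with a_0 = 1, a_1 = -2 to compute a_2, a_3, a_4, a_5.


Substitute y = sum_n a_n x^n.
y''(x) has coefficient (n+2)(n+1) a_{n+2} at x^n;
-5 y'(x) has coefficient -5 (n+1) a_{n+1} at x^n;
3 y(x) has coefficient 3 a_n at x^n.
Matching x^n: (n+2)(n+1) a_{n+2} - 5 (n+1) a_{n+1} + 3 a_n = 0.
Thus a_{n+2} = [5 (n+1) a_{n+1} - 3 a_n] / ((n+1)(n+2)).

Check with a_0 = 1, a_1 = -2 (apply the recurrence for n = 0, 1, 2, 3): a_0 = 1, a_1 = -2, a_2 = -13/2, a_3 = -59/6, a_4 = -32/3, a_5 = -1103/120.

a_(n+2) = [5 (n+1) a_(n+1) - 3 a_n] / ((n+1)(n+2)); check: a_0 = 1, a_1 = -2, a_2 = -13/2, a_3 = -59/6, a_4 = -32/3, a_5 = -1103/120


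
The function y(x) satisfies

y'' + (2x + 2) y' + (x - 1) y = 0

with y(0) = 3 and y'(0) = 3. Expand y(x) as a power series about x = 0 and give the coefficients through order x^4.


Ansatz: y(x) = sum_{n>=0} a_n x^n, so y'(x) = sum_{n>=1} n a_n x^(n-1) and y''(x) = sum_{n>=2} n(n-1) a_n x^(n-2).
Substitute into P(x) y'' + Q(x) y' + R(x) y = 0 with P(x) = 1, Q(x) = 2x + 2, R(x) = x - 1, and match powers of x.
Initial conditions: a_0 = 3, a_1 = 3.
Setting the coefficient of each power of x to zero and solving order by order (substituting the coefficients already found):
  x^0: 2 a_2 + 2 a_1 - a_0 = 0  ->  2 a_2 = -2 a_1 + a_0 = -3  ->  a_2 = -3/2
  x^1: 6 a_3 + 4 a_2 + a_1 + a_0 = 0  ->  6 a_3 = -4 a_2 - a_1 - a_0 = 0  ->  a_3 = 0
  x^2: 12 a_4 + 6 a_3 + 3 a_2 + a_1 = 0  ->  12 a_4 = -6 a_3 - 3 a_2 - a_1 = 3/2  ->  a_4 = 1/8
Truncated series: y(x) = 3 + 3 x - (3/2) x^2 + (1/8) x^4 + O(x^5).

a_0 = 3; a_1 = 3; a_2 = -3/2; a_3 = 0; a_4 = 1/8


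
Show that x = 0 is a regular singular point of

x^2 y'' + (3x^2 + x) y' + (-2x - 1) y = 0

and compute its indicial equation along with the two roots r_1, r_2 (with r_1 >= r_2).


Divide by x^2 to reach normal form y'' + P_1(x) y' + P_2(x) y = 0 with P_1(x) = 3 + 1/x and P_2(x) = -2/x - 1/x^2.
x = 0 is a singular point because the y'-coefficient 3 + 1/x has a pole at x = 0 and the y-coefficient -2/x - 1/x^2 has a pole at x = 0.
It is a regular singular point because x P_1(x) = p(x) = 3x + 1 and x^2 P_2(x) = q(x) = -2x - 1 are polynomials, hence analytic at x = 0.
p(0) = 1,  q(0) = -1.
Indicial equation: r(r-1) + p(0) r + q(0) = 0, i.e. r^2 + (p(0) - 1) r + q(0) = 0, i.e. r^2 - 1 = 0.
Discriminant: (0)^2 - 4(-1) = 4, so r = (0 ± 2)/2.
Solving: r_1 = 1, r_2 = -1.

indicial: r^2 - 1 = 0; roots r_1 = 1, r_2 = -1


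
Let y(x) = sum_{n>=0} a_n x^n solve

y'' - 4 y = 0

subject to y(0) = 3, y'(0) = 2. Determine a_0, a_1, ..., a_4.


Ansatz: y(x) = sum_{n>=0} a_n x^n, so y'(x) = sum_{n>=1} n a_n x^(n-1) and y''(x) = sum_{n>=2} n(n-1) a_n x^(n-2).
Substitute into P(x) y'' + Q(x) y' + R(x) y = 0 with P(x) = 1, Q(x) = 0, R(x) = -4, and match powers of x.
Initial conditions: a_0 = 3, a_1 = 2.
Setting the coefficient of each power of x to zero and solving order by order (substituting the coefficients already found):
  x^0: 2 a_2 - 4 a_0 = 0  ->  2 a_2 = 4 a_0 = 12  ->  a_2 = 6
  x^1: 6 a_3 - 4 a_1 = 0  ->  6 a_3 = 4 a_1 = 8  ->  a_3 = 4/3
  x^2: 12 a_4 - 4 a_2 = 0  ->  12 a_4 = 4 a_2 = 24  ->  a_4 = 2
Truncated series: y(x) = 3 + 2 x + 6 x^2 + (4/3) x^3 + 2 x^4 + O(x^5).

a_0 = 3; a_1 = 2; a_2 = 6; a_3 = 4/3; a_4 = 2


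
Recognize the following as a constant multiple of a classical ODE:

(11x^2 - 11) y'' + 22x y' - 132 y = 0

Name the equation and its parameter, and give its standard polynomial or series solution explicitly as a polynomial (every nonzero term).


All three coefficients share the factor -11; dividing through by -11 gives  (1 - x^2) y'' - 2x y' + 12 y = 0.
This matches the Legendre equation (1 - x^2) y'' - 2x y' + n(n+1) y = 0 (note the -2x y' term) with n(n+1) = 12, so n = 3; the polynomial solution is P_3(x).
With y = sum_k a_k x^k, matching x^k gives (k+2)(k+1) a_{k+2} = [k(k+1) - n(n+1)] a_k = (k - 3)(k + 4) a_k. The right side vanishes at k = 3, so the series with the parity of 3 terminates at degree 3.
Standard normalization (P_n(1) = 1): leading coefficient (2n)!/(2^n (n!)^2) = 720/(8*36) = 5/2, so a_3 = 5/2. Work downward with a_k = (k+1)(k+2) a_{k+2} / ((k - 3)(k + 4)):
  a_1 = (2)(3)(5/2) / ((1 - 3)(1 + 4)) = 15/(-10) = -3/2
Hence P_3(x) = 5 x^3/2 - 3 x/2.

P_3(x); series = 5 x^3/2 - 3 x/2


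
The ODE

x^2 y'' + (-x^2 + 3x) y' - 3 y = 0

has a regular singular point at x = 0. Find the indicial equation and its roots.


Divide by x^2 to reach normal form y'' + P_1(x) y' + P_2(x) y = 0 with P_1(x) = -1 + 3/x and P_2(x) = -3/x^2.
x = 0 is a singular point because the y'-coefficient -1 + 3/x has a pole at x = 0 and the y-coefficient -3/x^2 has a pole at x = 0.
It is a regular singular point because x P_1(x) = p(x) = 3 - x and x^2 P_2(x) = q(x) = -3 are polynomials, hence analytic at x = 0.
p(0) = 3,  q(0) = -3.
Indicial equation: r(r-1) + p(0) r + q(0) = 0, i.e. r^2 + (p(0) - 1) r + q(0) = 0, i.e. r^2 + 2 r - 3 = 0.
Discriminant: (2)^2 - 4(-3) = 16, so r = (-2 ± 4)/2.
Solving: r_1 = 1, r_2 = -3.

indicial: r^2 + 2 r - 3 = 0; roots r_1 = 1, r_2 = -3


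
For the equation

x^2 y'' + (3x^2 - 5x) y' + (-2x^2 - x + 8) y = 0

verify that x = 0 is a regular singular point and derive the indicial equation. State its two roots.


Divide by x^2 to reach normal form y'' + P_1(x) y' + P_2(x) y = 0 with P_1(x) = 3 - 5/x and P_2(x) = -2 - 1/x + 8/x^2.
x = 0 is a singular point because the y'-coefficient 3 - 5/x has a pole at x = 0 and the y-coefficient -2 - 1/x + 8/x^2 has a pole at x = 0.
It is a regular singular point because x P_1(x) = p(x) = 3x - 5 and x^2 P_2(x) = q(x) = -2x^2 - x + 8 are polynomials, hence analytic at x = 0.
p(0) = -5,  q(0) = 8.
Indicial equation: r(r-1) + p(0) r + q(0) = 0, i.e. r^2 + (p(0) - 1) r + q(0) = 0, i.e. r^2 - 6 r + 8 = 0.
Discriminant: (-6)^2 - 4(8) = 4, so r = (6 ± 2)/2.
Solving: r_1 = 4, r_2 = 2.

indicial: r^2 - 6 r + 8 = 0; roots r_1 = 4, r_2 = 2


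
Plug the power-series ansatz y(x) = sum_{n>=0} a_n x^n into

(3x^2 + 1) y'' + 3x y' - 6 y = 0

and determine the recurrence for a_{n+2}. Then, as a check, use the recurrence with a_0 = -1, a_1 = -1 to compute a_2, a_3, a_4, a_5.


Substitute y = sum_n a_n x^n.
(1 + 3 x^2) y'' contributes (n+2)(n+1) a_{n+2} + 3 n(n-1) a_n at x^n.
3 x y'(x) contributes 3 n a_n at x^n.
-6 y(x) contributes -6 a_n at x^n.
Matching x^n: (n+2)(n+1) a_{n+2} + (3 n(n-1) + 3 n - 6) a_n = 0.
Thus a_{n+2} = (-3 n(n-1) - 3 n + 6) / ((n+1)(n+2)) * a_n.

Check with a_0 = -1, a_1 = -1 (apply the recurrence for n = 0, 1, 2, 3): a_0 = -1, a_1 = -1, a_2 = -3, a_3 = -1/2, a_4 = 3/2, a_5 = 21/40.

a_(n+2) = (-3 n(n-1) - 3 n + 6) / ((n+1)(n+2)) * a_n; check: a_0 = -1, a_1 = -1, a_2 = -3, a_3 = -1/2, a_4 = 3/2, a_5 = 21/40


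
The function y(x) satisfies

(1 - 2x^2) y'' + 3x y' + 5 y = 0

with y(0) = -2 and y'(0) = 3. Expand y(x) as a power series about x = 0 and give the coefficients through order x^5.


Ansatz: y(x) = sum_{n>=0} a_n x^n, so y'(x) = sum_{n>=1} n a_n x^(n-1) and y''(x) = sum_{n>=2} n(n-1) a_n x^(n-2).
Substitute into P(x) y'' + Q(x) y' + R(x) y = 0 with P(x) = 1 - 2x^2, Q(x) = 3x, R(x) = 5, and match powers of x.
Initial conditions: a_0 = -2, a_1 = 3.
Setting the coefficient of each power of x to zero and solving order by order (substituting the coefficients already found):
  x^0: 2 a_2 + 5 a_0 = 0  ->  2 a_2 = -5 a_0 = 10  ->  a_2 = 5
  x^1: 6 a_3 + 8 a_1 = 0  ->  6 a_3 = -8 a_1 = -24  ->  a_3 = -4
  x^2: 12 a_4 + 7 a_2 = 0  ->  12 a_4 = -7 a_2 = -35  ->  a_4 = -35/12
  x^3: 20 a_5 + 2 a_3 = 0  ->  20 a_5 = -2 a_3 = 8  ->  a_5 = 2/5
Truncated series: y(x) = -2 + 3 x + 5 x^2 - 4 x^3 - (35/12) x^4 + (2/5) x^5 + O(x^6).

a_0 = -2; a_1 = 3; a_2 = 5; a_3 = -4; a_4 = -35/12; a_5 = 2/5


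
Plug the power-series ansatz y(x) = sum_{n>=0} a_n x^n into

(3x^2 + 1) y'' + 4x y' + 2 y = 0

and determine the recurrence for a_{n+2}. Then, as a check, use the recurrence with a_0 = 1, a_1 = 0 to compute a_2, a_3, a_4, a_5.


Substitute y = sum_n a_n x^n.
(1 + 3 x^2) y'' contributes (n+2)(n+1) a_{n+2} + 3 n(n-1) a_n at x^n.
4 x y'(x) contributes 4 n a_n at x^n.
2 y(x) contributes 2 a_n at x^n.
Matching x^n: (n+2)(n+1) a_{n+2} + (3 n(n-1) + 4 n + 2) a_n = 0.
Thus a_{n+2} = (-3 n(n-1) - 4 n - 2) / ((n+1)(n+2)) * a_n.

Check with a_0 = 1, a_1 = 0 (apply the recurrence for n = 0, 1, 2, 3): a_0 = 1, a_1 = 0, a_2 = -1, a_3 = 0, a_4 = 4/3, a_5 = 0.

a_(n+2) = (-3 n(n-1) - 4 n - 2) / ((n+1)(n+2)) * a_n; check: a_0 = 1, a_1 = 0, a_2 = -1, a_3 = 0, a_4 = 4/3, a_5 = 0


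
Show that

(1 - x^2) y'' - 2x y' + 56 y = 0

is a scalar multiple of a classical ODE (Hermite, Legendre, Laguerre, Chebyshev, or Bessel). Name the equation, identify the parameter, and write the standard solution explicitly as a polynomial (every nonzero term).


The equation is already in a standard form:  (1 - x^2) y'' - 2x y' + 56 y = 0.
This matches the Legendre equation (1 - x^2) y'' - 2x y' + n(n+1) y = 0 (note the -2x y' term) with n(n+1) = 56, so n = 7; the polynomial solution is P_7(x).
With y = sum_k a_k x^k, matching x^k gives (k+2)(k+1) a_{k+2} = [k(k+1) - n(n+1)] a_k = (k - 7)(k + 8) a_k. The right side vanishes at k = 7, so the series with the parity of 7 terminates at degree 7.
Standard normalization (P_n(1) = 1): leading coefficient (2n)!/(2^n (n!)^2) = 87178291200/(128*25401600) = 429/16, so a_7 = 429/16. Work downward with a_k = (k+1)(k+2) a_{k+2} / ((k - 7)(k + 8)):
  a_5 = (6)(7)(429/16) / ((5 - 7)(5 + 8)) = (9009/8)/(-26) = -693/16
  a_3 = (4)(5)(-693/16) / ((3 - 7)(3 + 8)) = (-3465/4)/(-44) = 315/16
  a_1 = (2)(3)(315/16) / ((1 - 7)(1 + 8)) = (945/8)/(-54) = -35/16
Hence P_7(x) = 429 x^7/16 - 693 x^5/16 + 315 x^3/16 - 35 x/16.

P_7(x); series = 429 x^7/16 - 693 x^5/16 + 315 x^3/16 - 35 x/16


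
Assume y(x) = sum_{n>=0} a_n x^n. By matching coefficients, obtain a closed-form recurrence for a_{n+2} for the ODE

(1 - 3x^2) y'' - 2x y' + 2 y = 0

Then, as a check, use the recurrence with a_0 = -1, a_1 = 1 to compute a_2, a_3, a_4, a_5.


Substitute y = sum_n a_n x^n.
(1 - 3 x^2) y'' contributes (n+2)(n+1) a_{n+2} - 3 n(n-1) a_n at x^n.
-2 x y'(x) contributes -2 n a_n at x^n.
2 y(x) contributes 2 a_n at x^n.
Matching x^n: (n+2)(n+1) a_{n+2} + (-3 n(n-1) - 2 n + 2) a_n = 0.
Thus a_{n+2} = (3 n(n-1) + 2 n - 2) / ((n+1)(n+2)) * a_n.

Check with a_0 = -1, a_1 = 1 (apply the recurrence for n = 0, 1, 2, 3): a_0 = -1, a_1 = 1, a_2 = 1, a_3 = 0, a_4 = 2/3, a_5 = 0.

a_(n+2) = (3 n(n-1) + 2 n - 2) / ((n+1)(n+2)) * a_n; check: a_0 = -1, a_1 = 1, a_2 = 1, a_3 = 0, a_4 = 2/3, a_5 = 0


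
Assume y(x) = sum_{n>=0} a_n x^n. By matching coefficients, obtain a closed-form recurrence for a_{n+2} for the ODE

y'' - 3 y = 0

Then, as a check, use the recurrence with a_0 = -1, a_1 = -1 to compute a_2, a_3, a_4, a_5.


Substitute y = sum_n a_n x^n into y'' + (const) y = 0.
y''(x) = sum_{n>=0} (n+2)(n+1) a_{n+2} x^n.
The ODE becomes sum_n [(n+2)(n+1) a_{n+2} - 3 a_n] x^n = 0.
Setting each coefficient to zero gives the recurrence:
  (n+2)(n+1) a_{n+2} - 3 a_n = 0,
  a_{n+2} = 3 / ((n+1)(n+2)) a_n.

Check with a_0 = -1, a_1 = -1 (apply the recurrence for n = 0, 1, 2, 3): a_0 = -1, a_1 = -1, a_2 = -3/2, a_3 = -1/2, a_4 = -3/8, a_5 = -3/40.

a_{n+2} = 3/((n+1)(n+2)) * a_n; check: a_0 = -1, a_1 = -1, a_2 = -3/2, a_3 = -1/2, a_4 = -3/8, a_5 = -3/40


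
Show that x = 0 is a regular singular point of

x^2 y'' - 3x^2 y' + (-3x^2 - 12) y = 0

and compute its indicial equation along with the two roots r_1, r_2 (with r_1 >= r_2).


Divide by x^2 to reach normal form y'' + P_1(x) y' + P_2(x) y = 0 with P_1(x) = -3 and P_2(x) = -3 - 12/x^2.
x = 0 is a singular point because the y-coefficient -3 - 12/x^2 has a pole at x = 0.
It is a regular singular point because x P_1(x) = p(x) = -3x and x^2 P_2(x) = q(x) = -3x^2 - 12 are polynomials, hence analytic at x = 0.
p(0) = 0,  q(0) = -12.
Indicial equation: r(r-1) + p(0) r + q(0) = 0, i.e. r^2 + (p(0) - 1) r + q(0) = 0, i.e. r^2 - 1 r - 12 = 0.
Discriminant: (-1)^2 - 4(-12) = 49, so r = (1 ± 7)/2.
Solving: r_1 = 4, r_2 = -3.

indicial: r^2 - 1 r - 12 = 0; roots r_1 = 4, r_2 = -3


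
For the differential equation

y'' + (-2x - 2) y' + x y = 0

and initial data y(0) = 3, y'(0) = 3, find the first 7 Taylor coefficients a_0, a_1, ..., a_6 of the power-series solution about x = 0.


Ansatz: y(x) = sum_{n>=0} a_n x^n, so y'(x) = sum_{n>=1} n a_n x^(n-1) and y''(x) = sum_{n>=2} n(n-1) a_n x^(n-2).
Substitute into P(x) y'' + Q(x) y' + R(x) y = 0 with P(x) = 1, Q(x) = -2x - 2, R(x) = x, and match powers of x.
Initial conditions: a_0 = 3, a_1 = 3.
Setting the coefficient of each power of x to zero and solving order by order (substituting the coefficients already found):
  x^0: 2 a_2 - 2 a_1 = 0  ->  2 a_2 = 2 a_1 = 6  ->  a_2 = 3
  x^1: 6 a_3 - 4 a_2 - 2 a_1 + a_0 = 0  ->  6 a_3 = 4 a_2 + 2 a_1 - a_0 = 15  ->  a_3 = 5/2
  x^2: 12 a_4 - 6 a_3 - 4 a_2 + a_1 = 0  ->  12 a_4 = 6 a_3 + 4 a_2 - a_1 = 24  ->  a_4 = 2
  x^3: 20 a_5 - 8 a_4 - 6 a_3 + a_2 = 0  ->  20 a_5 = 8 a_4 + 6 a_3 - a_2 = 28  ->  a_5 = 7/5
  x^4: 30 a_6 - 10 a_5 - 8 a_4 + a_3 = 0  ->  30 a_6 = 10 a_5 + 8 a_4 - a_3 = 55/2  ->  a_6 = 11/12
Truncated series: y(x) = 3 + 3 x + 3 x^2 + (5/2) x^3 + 2 x^4 + (7/5) x^5 + (11/12) x^6 + O(x^7).

a_0 = 3; a_1 = 3; a_2 = 3; a_3 = 5/2; a_4 = 2; a_5 = 7/5; a_6 = 11/12


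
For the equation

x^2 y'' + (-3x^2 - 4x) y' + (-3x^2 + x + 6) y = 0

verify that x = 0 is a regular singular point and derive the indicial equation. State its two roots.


Divide by x^2 to reach normal form y'' + P_1(x) y' + P_2(x) y = 0 with P_1(x) = -3 - 4/x and P_2(x) = -3 + 1/x + 6/x^2.
x = 0 is a singular point because the y'-coefficient -3 - 4/x has a pole at x = 0 and the y-coefficient -3 + 1/x + 6/x^2 has a pole at x = 0.
It is a regular singular point because x P_1(x) = p(x) = -3x - 4 and x^2 P_2(x) = q(x) = -3x^2 + x + 6 are polynomials, hence analytic at x = 0.
p(0) = -4,  q(0) = 6.
Indicial equation: r(r-1) + p(0) r + q(0) = 0, i.e. r^2 + (p(0) - 1) r + q(0) = 0, i.e. r^2 - 5 r + 6 = 0.
Discriminant: (-5)^2 - 4(6) = 1, so r = (5 ± 1)/2.
Solving: r_1 = 3, r_2 = 2.

indicial: r^2 - 5 r + 6 = 0; roots r_1 = 3, r_2 = 2


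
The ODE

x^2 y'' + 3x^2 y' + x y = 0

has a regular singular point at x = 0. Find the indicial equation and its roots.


Divide by x^2 to reach normal form y'' + P_1(x) y' + P_2(x) y = 0 with P_1(x) = 3 and P_2(x) = 1/x.
x = 0 is a singular point because the y-coefficient 1/x has a pole at x = 0.
It is a regular singular point because x P_1(x) = p(x) = 3x and x^2 P_2(x) = q(x) = x are polynomials, hence analytic at x = 0.
p(0) = 0,  q(0) = 0.
Indicial equation: r(r-1) + p(0) r + q(0) = 0, i.e. r^2 + (p(0) - 1) r + q(0) = 0, i.e. r^2 - 1 r = 0.
Discriminant: (-1)^2 - 4(0) = 1, so r = (1 ± 1)/2.
Solving: r_1 = 1, r_2 = 0.

indicial: r^2 - 1 r = 0; roots r_1 = 1, r_2 = 0


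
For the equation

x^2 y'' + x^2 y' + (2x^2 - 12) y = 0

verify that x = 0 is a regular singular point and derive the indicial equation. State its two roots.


Divide by x^2 to reach normal form y'' + P_1(x) y' + P_2(x) y = 0 with P_1(x) = 1 and P_2(x) = 2 - 12/x^2.
x = 0 is a singular point because the y-coefficient 2 - 12/x^2 has a pole at x = 0.
It is a regular singular point because x P_1(x) = p(x) = x and x^2 P_2(x) = q(x) = 2x^2 - 12 are polynomials, hence analytic at x = 0.
p(0) = 0,  q(0) = -12.
Indicial equation: r(r-1) + p(0) r + q(0) = 0, i.e. r^2 + (p(0) - 1) r + q(0) = 0, i.e. r^2 - 1 r - 12 = 0.
Discriminant: (-1)^2 - 4(-12) = 49, so r = (1 ± 7)/2.
Solving: r_1 = 4, r_2 = -3.

indicial: r^2 - 1 r - 12 = 0; roots r_1 = 4, r_2 = -3


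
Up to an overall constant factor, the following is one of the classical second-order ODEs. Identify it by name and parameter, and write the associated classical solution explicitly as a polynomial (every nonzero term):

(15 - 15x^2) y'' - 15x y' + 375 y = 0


All three coefficients share the factor 15; dividing through by 15 gives  (1 - x^2) y'' - x y' + 25 y = 0.
This matches the Chebyshev equation (1 - x^2) y'' - x y' + n^2 y = 0 (note the -x y' term, not -2x y') with n^2 = 25, so n = 5; the polynomial solution is T_5(x).
With y = sum_k a_k x^k, matching x^k gives (k+2)(k+1) a_{k+2} = (k^2 - n^2) a_k = (k - 5)(k + 5) a_k. The right side vanishes at k = 5, so the series with the parity of 5 terminates at degree 5.
Standard normalization: leading coefficient of T_n is 2^(n-1), so a_5 = 2^4 = 16. Work downward with a_k = (k+1)(k+2) a_{k+2} / ((k - 5)(k + 5)):
  a_3 = (4)(5)(16) / ((3 - 5)(3 + 5)) = 320/(-16) = -20
  a_1 = (2)(3)(-20) / ((1 - 5)(1 + 5)) = -120/(-24) = 5
Hence T_5(x) = 16 x^5 - 20 x^3 + 5 x.

T_5(x); series = 16 x^5 - 20 x^3 + 5 x


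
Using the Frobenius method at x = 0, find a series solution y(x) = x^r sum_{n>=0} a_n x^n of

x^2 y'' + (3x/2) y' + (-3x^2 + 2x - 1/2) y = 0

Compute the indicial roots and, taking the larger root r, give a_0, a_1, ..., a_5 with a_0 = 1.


Write in Frobenius form y'' + (p(x)/x) y' + (q(x)/x^2) y = 0:
  p(x) = 3/2,  q(x) = -3x^2 + 2x - 1/2.
Indicial equation: r(r-1) + (3/2) r + (-1/2) = 0 -> roots r_1 = 1/2, r_2 = -1.
Take r = r_1 = 1/2. Let y(x) = x^r sum_{n>=0} a_n x^n with a_0 = 1.
Substitute y = x^r sum a_n x^n and match x^{r+n}. The recurrence is
  D(n) a_n + 2 a_{n-1} - 3 a_{n-2} = 0,  where D(n) = (r+n)(r+n-1) + (3/2)(r+n) + (-1/2).
  a_n = [-2 a_{n-1} + 3 a_{n-2}] / D(n).
Since the indicial polynomial factors as (r - r_1)(r - r_2), D(n) = (r_1 + n - r_1)(r_1 + n - r_2) = n(n + 3/2).
Evaluating step by step (a_0 = 1):
  n = 1: D(1) = 1(1 + 3/2) = 5/2; numerator = -2(1) = -2; a_1 = (-2)/(5/2) = -4/5
  n = 2: D(2) = 2(2 + 3/2) = 7; numerator = -2(-4/5) + 3(1) = 23/5; a_2 = (23/5)/(7) = 23/35
  n = 3: D(3) = 3(3 + 3/2) = 27/2; numerator = -2(23/35) + 3(-4/5) = -26/7; a_3 = (-26/7)/(27/2) = -52/189
  n = 4: D(4) = 4(4 + 3/2) = 22; numerator = -2(-52/189) + 3(23/35) = 2383/945; a_4 = (2383/945)/(22) = 2383/20790
  n = 5: D(5) = 5(5 + 3/2) = 65/2; numerator = -2(2383/20790) + 3(-52/189) = -10963/10395; a_5 = (-10963/10395)/(65/2) = -21926/675675

r = 1/2; a_0 = 1; a_1 = -4/5; a_2 = 23/35; a_3 = -52/189; a_4 = 2383/20790; a_5 = -21926/675675


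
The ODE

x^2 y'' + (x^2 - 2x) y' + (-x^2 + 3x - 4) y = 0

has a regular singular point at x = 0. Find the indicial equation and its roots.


Divide by x^2 to reach normal form y'' + P_1(x) y' + P_2(x) y = 0 with P_1(x) = 1 - 2/x and P_2(x) = -1 + 3/x - 4/x^2.
x = 0 is a singular point because the y'-coefficient 1 - 2/x has a pole at x = 0 and the y-coefficient -1 + 3/x - 4/x^2 has a pole at x = 0.
It is a regular singular point because x P_1(x) = p(x) = x - 2 and x^2 P_2(x) = q(x) = -x^2 + 3x - 4 are polynomials, hence analytic at x = 0.
p(0) = -2,  q(0) = -4.
Indicial equation: r(r-1) + p(0) r + q(0) = 0, i.e. r^2 + (p(0) - 1) r + q(0) = 0, i.e. r^2 - 3 r - 4 = 0.
Discriminant: (-3)^2 - 4(-4) = 25, so r = (3 ± 5)/2.
Solving: r_1 = 4, r_2 = -1.

indicial: r^2 - 3 r - 4 = 0; roots r_1 = 4, r_2 = -1


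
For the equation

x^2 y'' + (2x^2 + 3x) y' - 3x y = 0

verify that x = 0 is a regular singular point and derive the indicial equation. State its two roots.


Divide by x^2 to reach normal form y'' + P_1(x) y' + P_2(x) y = 0 with P_1(x) = 2 + 3/x and P_2(x) = -3/x.
x = 0 is a singular point because the y'-coefficient 2 + 3/x has a pole at x = 0 and the y-coefficient -3/x has a pole at x = 0.
It is a regular singular point because x P_1(x) = p(x) = 2x + 3 and x^2 P_2(x) = q(x) = -3x are polynomials, hence analytic at x = 0.
p(0) = 3,  q(0) = 0.
Indicial equation: r(r-1) + p(0) r + q(0) = 0, i.e. r^2 + (p(0) - 1) r + q(0) = 0, i.e. r^2 + 2 r = 0.
Discriminant: (2)^2 - 4(0) = 4, so r = (-2 ± 2)/2.
Solving: r_1 = 0, r_2 = -2.

indicial: r^2 + 2 r = 0; roots r_1 = 0, r_2 = -2


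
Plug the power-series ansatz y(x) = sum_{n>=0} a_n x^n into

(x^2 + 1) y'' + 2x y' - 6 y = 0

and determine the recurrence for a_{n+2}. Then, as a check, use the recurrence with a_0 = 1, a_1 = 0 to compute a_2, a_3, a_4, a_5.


Substitute y = sum_n a_n x^n.
(1 + 1 x^2) y'' contributes (n+2)(n+1) a_{n+2} + n(n-1) a_n at x^n.
2 x y'(x) contributes 2 n a_n at x^n.
-6 y(x) contributes -6 a_n at x^n.
Matching x^n: (n+2)(n+1) a_{n+2} + (n(n-1) + 2 n - 6) a_n = 0.
Thus a_{n+2} = (-n(n-1) - 2 n + 6) / ((n+1)(n+2)) * a_n.

Check with a_0 = 1, a_1 = 0 (apply the recurrence for n = 0, 1, 2, 3): a_0 = 1, a_1 = 0, a_2 = 3, a_3 = 0, a_4 = 0, a_5 = 0.

a_(n+2) = (-n(n-1) - 2 n + 6) / ((n+1)(n+2)) * a_n; check: a_0 = 1, a_1 = 0, a_2 = 3, a_3 = 0, a_4 = 0, a_5 = 0


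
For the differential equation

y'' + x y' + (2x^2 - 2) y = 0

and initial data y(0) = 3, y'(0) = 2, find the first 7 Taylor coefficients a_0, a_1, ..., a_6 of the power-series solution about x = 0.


Ansatz: y(x) = sum_{n>=0} a_n x^n, so y'(x) = sum_{n>=1} n a_n x^(n-1) and y''(x) = sum_{n>=2} n(n-1) a_n x^(n-2).
Substitute into P(x) y'' + Q(x) y' + R(x) y = 0 with P(x) = 1, Q(x) = x, R(x) = 2x^2 - 2, and match powers of x.
Initial conditions: a_0 = 3, a_1 = 2.
Setting the coefficient of each power of x to zero and solving order by order (substituting the coefficients already found):
  x^0: 2 a_2 - 2 a_0 = 0  ->  2 a_2 = 2 a_0 = 6  ->  a_2 = 3
  x^1: 6 a_3 - a_1 = 0  ->  6 a_3 = a_1 = 2  ->  a_3 = 1/3
  x^2: 12 a_4 + 2 a_0 = 0  ->  12 a_4 = -2 a_0 = -6  ->  a_4 = -1/2
  x^3: 20 a_5 + a_3 + 2 a_1 = 0  ->  20 a_5 = -a_3 - 2 a_1 = -13/3  ->  a_5 = -13/60
  x^4: 30 a_6 + 2 a_4 + 2 a_2 = 0  ->  30 a_6 = -2 a_4 - 2 a_2 = -5  ->  a_6 = -1/6
Truncated series: y(x) = 3 + 2 x + 3 x^2 + (1/3) x^3 - (1/2) x^4 - (13/60) x^5 - (1/6) x^6 + O(x^7).

a_0 = 3; a_1 = 2; a_2 = 3; a_3 = 1/3; a_4 = -1/2; a_5 = -13/60; a_6 = -1/6


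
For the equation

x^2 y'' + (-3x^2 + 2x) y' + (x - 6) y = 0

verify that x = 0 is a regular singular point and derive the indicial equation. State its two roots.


Divide by x^2 to reach normal form y'' + P_1(x) y' + P_2(x) y = 0 with P_1(x) = -3 + 2/x and P_2(x) = 1/x - 6/x^2.
x = 0 is a singular point because the y'-coefficient -3 + 2/x has a pole at x = 0 and the y-coefficient 1/x - 6/x^2 has a pole at x = 0.
It is a regular singular point because x P_1(x) = p(x) = 2 - 3x and x^2 P_2(x) = q(x) = x - 6 are polynomials, hence analytic at x = 0.
p(0) = 2,  q(0) = -6.
Indicial equation: r(r-1) + p(0) r + q(0) = 0, i.e. r^2 + (p(0) - 1) r + q(0) = 0, i.e. r^2 + 1 r - 6 = 0.
Discriminant: (1)^2 - 4(-6) = 25, so r = (-1 ± 5)/2.
Solving: r_1 = 2, r_2 = -3.

indicial: r^2 + 1 r - 6 = 0; roots r_1 = 2, r_2 = -3


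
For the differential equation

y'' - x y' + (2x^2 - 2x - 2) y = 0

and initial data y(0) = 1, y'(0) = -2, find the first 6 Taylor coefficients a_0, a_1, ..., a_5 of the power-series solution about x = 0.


Ansatz: y(x) = sum_{n>=0} a_n x^n, so y'(x) = sum_{n>=1} n a_n x^(n-1) and y''(x) = sum_{n>=2} n(n-1) a_n x^(n-2).
Substitute into P(x) y'' + Q(x) y' + R(x) y = 0 with P(x) = 1, Q(x) = -x, R(x) = 2x^2 - 2x - 2, and match powers of x.
Initial conditions: a_0 = 1, a_1 = -2.
Setting the coefficient of each power of x to zero and solving order by order (substituting the coefficients already found):
  x^0: 2 a_2 - 2 a_0 = 0  ->  2 a_2 = 2 a_0 = 2  ->  a_2 = 1
  x^1: 6 a_3 - 3 a_1 - 2 a_0 = 0  ->  6 a_3 = 3 a_1 + 2 a_0 = -4  ->  a_3 = -2/3
  x^2: 12 a_4 - 4 a_2 - 2 a_1 + 2 a_0 = 0  ->  12 a_4 = 4 a_2 + 2 a_1 - 2 a_0 = -2  ->  a_4 = -1/6
  x^3: 20 a_5 - 5 a_3 - 2 a_2 + 2 a_1 = 0  ->  20 a_5 = 5 a_3 + 2 a_2 - 2 a_1 = 8/3  ->  a_5 = 2/15
Truncated series: y(x) = 1 - 2 x + x^2 - (2/3) x^3 - (1/6) x^4 + (2/15) x^5 + O(x^6).

a_0 = 1; a_1 = -2; a_2 = 1; a_3 = -2/3; a_4 = -1/6; a_5 = 2/15


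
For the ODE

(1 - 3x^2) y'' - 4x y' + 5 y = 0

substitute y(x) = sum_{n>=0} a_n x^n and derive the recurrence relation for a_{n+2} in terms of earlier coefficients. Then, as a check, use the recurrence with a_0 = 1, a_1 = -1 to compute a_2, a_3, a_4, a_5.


Substitute y = sum_n a_n x^n.
(1 - 3 x^2) y'' contributes (n+2)(n+1) a_{n+2} - 3 n(n-1) a_n at x^n.
-4 x y'(x) contributes -4 n a_n at x^n.
5 y(x) contributes 5 a_n at x^n.
Matching x^n: (n+2)(n+1) a_{n+2} + (-3 n(n-1) - 4 n + 5) a_n = 0.
Thus a_{n+2} = (3 n(n-1) + 4 n - 5) / ((n+1)(n+2)) * a_n.

Check with a_0 = 1, a_1 = -1 (apply the recurrence for n = 0, 1, 2, 3): a_0 = 1, a_1 = -1, a_2 = -5/2, a_3 = 1/6, a_4 = -15/8, a_5 = 5/24.

a_(n+2) = (3 n(n-1) + 4 n - 5) / ((n+1)(n+2)) * a_n; check: a_0 = 1, a_1 = -1, a_2 = -5/2, a_3 = 1/6, a_4 = -15/8, a_5 = 5/24


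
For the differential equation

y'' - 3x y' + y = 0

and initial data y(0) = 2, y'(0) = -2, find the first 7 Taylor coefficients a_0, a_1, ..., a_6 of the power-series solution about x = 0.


Ansatz: y(x) = sum_{n>=0} a_n x^n, so y'(x) = sum_{n>=1} n a_n x^(n-1) and y''(x) = sum_{n>=2} n(n-1) a_n x^(n-2).
Substitute into P(x) y'' + Q(x) y' + R(x) y = 0 with P(x) = 1, Q(x) = -3x, R(x) = 1, and match powers of x.
Initial conditions: a_0 = 2, a_1 = -2.
Setting the coefficient of each power of x to zero and solving order by order (substituting the coefficients already found):
  x^0: 2 a_2 + a_0 = 0  ->  2 a_2 = -a_0 = -2  ->  a_2 = -1
  x^1: 6 a_3 - 2 a_1 = 0  ->  6 a_3 = 2 a_1 = -4  ->  a_3 = -2/3
  x^2: 12 a_4 - 5 a_2 = 0  ->  12 a_4 = 5 a_2 = -5  ->  a_4 = -5/12
  x^3: 20 a_5 - 8 a_3 = 0  ->  20 a_5 = 8 a_3 = -16/3  ->  a_5 = -4/15
  x^4: 30 a_6 - 11 a_4 = 0  ->  30 a_6 = 11 a_4 = -55/12  ->  a_6 = -11/72
Truncated series: y(x) = 2 - 2 x - x^2 - (2/3) x^3 - (5/12) x^4 - (4/15) x^5 - (11/72) x^6 + O(x^7).

a_0 = 2; a_1 = -2; a_2 = -1; a_3 = -2/3; a_4 = -5/12; a_5 = -4/15; a_6 = -11/72


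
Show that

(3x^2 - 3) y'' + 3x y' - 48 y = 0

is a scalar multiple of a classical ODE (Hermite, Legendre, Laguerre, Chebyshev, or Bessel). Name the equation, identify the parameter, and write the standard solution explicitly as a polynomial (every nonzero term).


All three coefficients share the factor -3; dividing through by -3 gives  (1 - x^2) y'' - x y' + 16 y = 0.
This matches the Chebyshev equation (1 - x^2) y'' - x y' + n^2 y = 0 (note the -x y' term, not -2x y') with n^2 = 16, so n = 4; the polynomial solution is T_4(x).
With y = sum_k a_k x^k, matching x^k gives (k+2)(k+1) a_{k+2} = (k^2 - n^2) a_k = (k - 4)(k + 4) a_k. The right side vanishes at k = 4, so the series with the parity of 4 terminates at degree 4.
Standard normalization: leading coefficient of T_n is 2^(n-1), so a_4 = 2^3 = 8. Work downward with a_k = (k+1)(k+2) a_{k+2} / ((k - 4)(k + 4)):
  a_2 = (3)(4)(8) / ((2 - 4)(2 + 4)) = 96/(-12) = -8
  a_0 = (1)(2)(-8) / ((0 - 4)(0 + 4)) = -16/(-16) = 1
Hence T_4(x) = 8 x^4 - 8 x^2 + 1.

T_4(x); series = 8 x^4 - 8 x^2 + 1


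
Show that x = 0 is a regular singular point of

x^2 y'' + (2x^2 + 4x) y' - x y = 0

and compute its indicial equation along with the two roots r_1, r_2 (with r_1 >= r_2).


Divide by x^2 to reach normal form y'' + P_1(x) y' + P_2(x) y = 0 with P_1(x) = 2 + 4/x and P_2(x) = -1/x.
x = 0 is a singular point because the y'-coefficient 2 + 4/x has a pole at x = 0 and the y-coefficient -1/x has a pole at x = 0.
It is a regular singular point because x P_1(x) = p(x) = 2x + 4 and x^2 P_2(x) = q(x) = -x are polynomials, hence analytic at x = 0.
p(0) = 4,  q(0) = 0.
Indicial equation: r(r-1) + p(0) r + q(0) = 0, i.e. r^2 + (p(0) - 1) r + q(0) = 0, i.e. r^2 + 3 r = 0.
Discriminant: (3)^2 - 4(0) = 9, so r = (-3 ± 3)/2.
Solving: r_1 = 0, r_2 = -3.

indicial: r^2 + 3 r = 0; roots r_1 = 0, r_2 = -3


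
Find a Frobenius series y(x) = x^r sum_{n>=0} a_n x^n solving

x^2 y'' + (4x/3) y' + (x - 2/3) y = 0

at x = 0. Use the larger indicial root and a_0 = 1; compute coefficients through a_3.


Write in Frobenius form y'' + (p(x)/x) y' + (q(x)/x^2) y = 0:
  p(x) = 4/3,  q(x) = x - 2/3.
Indicial equation: r(r-1) + (4/3) r + (-2/3) = 0 -> roots r_1 = 2/3, r_2 = -1.
Take r = r_1 = 2/3. Let y(x) = x^r sum_{n>=0} a_n x^n with a_0 = 1.
Substitute y = x^r sum a_n x^n and match x^{r+n}. The recurrence is
  D(n) a_n + 1 a_{n-1} = 0,  where D(n) = (r+n)(r+n-1) + (4/3)(r+n) + (-2/3).
  a_n = -1 / D(n) * a_{n-1}.
Since the indicial polynomial factors as (r - r_1)(r - r_2), D(n) = (r_1 + n - r_1)(r_1 + n - r_2) = n(n + 5/3).
Evaluating step by step (a_0 = 1):
  n = 1: D(1) = 1(1 + 5/3) = 8/3; numerator = -1(1) = -1; a_1 = (-1)/(8/3) = -3/8
  n = 2: D(2) = 2(2 + 5/3) = 22/3; numerator = -1(-3/8) = 3/8; a_2 = (3/8)/(22/3) = 9/176
  n = 3: D(3) = 3(3 + 5/3) = 14; numerator = -1(9/176) = -9/176; a_3 = (-9/176)/(14) = -9/2464

r = 2/3; a_0 = 1; a_1 = -3/8; a_2 = 9/176; a_3 = -9/2464


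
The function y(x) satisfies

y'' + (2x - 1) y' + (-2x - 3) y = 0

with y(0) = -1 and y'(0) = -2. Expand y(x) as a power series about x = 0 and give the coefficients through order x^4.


Ansatz: y(x) = sum_{n>=0} a_n x^n, so y'(x) = sum_{n>=1} n a_n x^(n-1) and y''(x) = sum_{n>=2} n(n-1) a_n x^(n-2).
Substitute into P(x) y'' + Q(x) y' + R(x) y = 0 with P(x) = 1, Q(x) = 2x - 1, R(x) = -2x - 3, and match powers of x.
Initial conditions: a_0 = -1, a_1 = -2.
Setting the coefficient of each power of x to zero and solving order by order (substituting the coefficients already found):
  x^0: 2 a_2 - a_1 - 3 a_0 = 0  ->  2 a_2 = a_1 + 3 a_0 = -5  ->  a_2 = -5/2
  x^1: 6 a_3 - 2 a_2 - a_1 - 2 a_0 = 0  ->  6 a_3 = 2 a_2 + a_1 + 2 a_0 = -9  ->  a_3 = -3/2
  x^2: 12 a_4 - 3 a_3 + a_2 - 2 a_1 = 0  ->  12 a_4 = 3 a_3 - a_2 + 2 a_1 = -6  ->  a_4 = -1/2
Truncated series: y(x) = -1 - 2 x - (5/2) x^2 - (3/2) x^3 - (1/2) x^4 + O(x^5).

a_0 = -1; a_1 = -2; a_2 = -5/2; a_3 = -3/2; a_4 = -1/2


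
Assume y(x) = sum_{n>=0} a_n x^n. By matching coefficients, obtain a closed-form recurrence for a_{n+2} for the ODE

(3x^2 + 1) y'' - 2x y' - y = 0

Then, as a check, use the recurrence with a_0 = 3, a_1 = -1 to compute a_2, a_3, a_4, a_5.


Substitute y = sum_n a_n x^n.
(1 + 3 x^2) y'' contributes (n+2)(n+1) a_{n+2} + 3 n(n-1) a_n at x^n.
-2 x y'(x) contributes -2 n a_n at x^n.
-y(x) contributes -1 a_n at x^n.
Matching x^n: (n+2)(n+1) a_{n+2} + (3 n(n-1) - 2 n - 1) a_n = 0.
Thus a_{n+2} = (-3 n(n-1) + 2 n + 1) / ((n+1)(n+2)) * a_n.

Check with a_0 = 3, a_1 = -1 (apply the recurrence for n = 0, 1, 2, 3): a_0 = 3, a_1 = -1, a_2 = 3/2, a_3 = -1/2, a_4 = -1/8, a_5 = 11/40.

a_(n+2) = (-3 n(n-1) + 2 n + 1) / ((n+1)(n+2)) * a_n; check: a_0 = 3, a_1 = -1, a_2 = 3/2, a_3 = -1/2, a_4 = -1/8, a_5 = 11/40


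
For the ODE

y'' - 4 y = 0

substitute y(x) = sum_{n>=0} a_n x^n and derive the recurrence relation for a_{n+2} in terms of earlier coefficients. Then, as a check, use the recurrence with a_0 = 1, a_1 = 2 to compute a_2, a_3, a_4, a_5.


Substitute y = sum_n a_n x^n into y'' + (const) y = 0.
y''(x) = sum_{n>=0} (n+2)(n+1) a_{n+2} x^n.
The ODE becomes sum_n [(n+2)(n+1) a_{n+2} - 4 a_n] x^n = 0.
Setting each coefficient to zero gives the recurrence:
  (n+2)(n+1) a_{n+2} - 4 a_n = 0,
  a_{n+2} = 4 / ((n+1)(n+2)) a_n.

Check with a_0 = 1, a_1 = 2 (apply the recurrence for n = 0, 1, 2, 3): a_0 = 1, a_1 = 2, a_2 = 2, a_3 = 4/3, a_4 = 2/3, a_5 = 4/15.

a_{n+2} = 4/((n+1)(n+2)) * a_n; check: a_0 = 1, a_1 = 2, a_2 = 2, a_3 = 4/3, a_4 = 2/3, a_5 = 4/15


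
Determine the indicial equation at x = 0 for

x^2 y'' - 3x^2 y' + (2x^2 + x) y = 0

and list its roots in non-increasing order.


Divide by x^2 to reach normal form y'' + P_1(x) y' + P_2(x) y = 0 with P_1(x) = -3 and P_2(x) = 2 + 1/x.
x = 0 is a singular point because the y-coefficient 2 + 1/x has a pole at x = 0.
It is a regular singular point because x P_1(x) = p(x) = -3x and x^2 P_2(x) = q(x) = 2x^2 + x are polynomials, hence analytic at x = 0.
p(0) = 0,  q(0) = 0.
Indicial equation: r(r-1) + p(0) r + q(0) = 0, i.e. r^2 + (p(0) - 1) r + q(0) = 0, i.e. r^2 - 1 r = 0.
Discriminant: (-1)^2 - 4(0) = 1, so r = (1 ± 1)/2.
Solving: r_1 = 1, r_2 = 0.

indicial: r^2 - 1 r = 0; roots r_1 = 1, r_2 = 0


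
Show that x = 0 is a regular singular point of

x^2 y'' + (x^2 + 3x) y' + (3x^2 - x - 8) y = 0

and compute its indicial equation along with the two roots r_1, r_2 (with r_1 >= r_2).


Divide by x^2 to reach normal form y'' + P_1(x) y' + P_2(x) y = 0 with P_1(x) = 1 + 3/x and P_2(x) = 3 - 1/x - 8/x^2.
x = 0 is a singular point because the y'-coefficient 1 + 3/x has a pole at x = 0 and the y-coefficient 3 - 1/x - 8/x^2 has a pole at x = 0.
It is a regular singular point because x P_1(x) = p(x) = x + 3 and x^2 P_2(x) = q(x) = 3x^2 - x - 8 are polynomials, hence analytic at x = 0.
p(0) = 3,  q(0) = -8.
Indicial equation: r(r-1) + p(0) r + q(0) = 0, i.e. r^2 + (p(0) - 1) r + q(0) = 0, i.e. r^2 + 2 r - 8 = 0.
Discriminant: (2)^2 - 4(-8) = 36, so r = (-2 ± 6)/2.
Solving: r_1 = 2, r_2 = -4.

indicial: r^2 + 2 r - 8 = 0; roots r_1 = 2, r_2 = -4


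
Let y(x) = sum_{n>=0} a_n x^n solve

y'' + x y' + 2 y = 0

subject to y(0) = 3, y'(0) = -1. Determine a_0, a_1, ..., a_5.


Ansatz: y(x) = sum_{n>=0} a_n x^n, so y'(x) = sum_{n>=1} n a_n x^(n-1) and y''(x) = sum_{n>=2} n(n-1) a_n x^(n-2).
Substitute into P(x) y'' + Q(x) y' + R(x) y = 0 with P(x) = 1, Q(x) = x, R(x) = 2, and match powers of x.
Initial conditions: a_0 = 3, a_1 = -1.
Setting the coefficient of each power of x to zero and solving order by order (substituting the coefficients already found):
  x^0: 2 a_2 + 2 a_0 = 0  ->  2 a_2 = -2 a_0 = -6  ->  a_2 = -3
  x^1: 6 a_3 + 3 a_1 = 0  ->  6 a_3 = -3 a_1 = 3  ->  a_3 = 1/2
  x^2: 12 a_4 + 4 a_2 = 0  ->  12 a_4 = -4 a_2 = 12  ->  a_4 = 1
  x^3: 20 a_5 + 5 a_3 = 0  ->  20 a_5 = -5 a_3 = -5/2  ->  a_5 = -1/8
Truncated series: y(x) = 3 - x - 3 x^2 + (1/2) x^3 + x^4 - (1/8) x^5 + O(x^6).

a_0 = 3; a_1 = -1; a_2 = -3; a_3 = 1/2; a_4 = 1; a_5 = -1/8


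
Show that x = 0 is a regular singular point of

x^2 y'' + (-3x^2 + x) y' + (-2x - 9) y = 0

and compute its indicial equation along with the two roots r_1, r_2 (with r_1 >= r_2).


Divide by x^2 to reach normal form y'' + P_1(x) y' + P_2(x) y = 0 with P_1(x) = -3 + 1/x and P_2(x) = -2/x - 9/x^2.
x = 0 is a singular point because the y'-coefficient -3 + 1/x has a pole at x = 0 and the y-coefficient -2/x - 9/x^2 has a pole at x = 0.
It is a regular singular point because x P_1(x) = p(x) = 1 - 3x and x^2 P_2(x) = q(x) = -2x - 9 are polynomials, hence analytic at x = 0.
p(0) = 1,  q(0) = -9.
Indicial equation: r(r-1) + p(0) r + q(0) = 0, i.e. r^2 + (p(0) - 1) r + q(0) = 0, i.e. r^2 - 9 = 0.
Discriminant: (0)^2 - 4(-9) = 36, so r = (0 ± 6)/2.
Solving: r_1 = 3, r_2 = -3.

indicial: r^2 - 9 = 0; roots r_1 = 3, r_2 = -3


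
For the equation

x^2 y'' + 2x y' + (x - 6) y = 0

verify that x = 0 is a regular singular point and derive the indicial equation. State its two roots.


Divide by x^2 to reach normal form y'' + P_1(x) y' + P_2(x) y = 0 with P_1(x) = 2/x and P_2(x) = 1/x - 6/x^2.
x = 0 is a singular point because the y'-coefficient 2/x has a pole at x = 0 and the y-coefficient 1/x - 6/x^2 has a pole at x = 0.
It is a regular singular point because x P_1(x) = p(x) = 2 and x^2 P_2(x) = q(x) = x - 6 are polynomials, hence analytic at x = 0.
p(0) = 2,  q(0) = -6.
Indicial equation: r(r-1) + p(0) r + q(0) = 0, i.e. r^2 + (p(0) - 1) r + q(0) = 0, i.e. r^2 + 1 r - 6 = 0.
Discriminant: (1)^2 - 4(-6) = 25, so r = (-1 ± 5)/2.
Solving: r_1 = 2, r_2 = -3.

indicial: r^2 + 1 r - 6 = 0; roots r_1 = 2, r_2 = -3


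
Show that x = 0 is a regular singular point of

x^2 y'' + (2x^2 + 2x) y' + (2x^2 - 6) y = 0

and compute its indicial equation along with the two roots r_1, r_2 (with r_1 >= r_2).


Divide by x^2 to reach normal form y'' + P_1(x) y' + P_2(x) y = 0 with P_1(x) = 2 + 2/x and P_2(x) = 2 - 6/x^2.
x = 0 is a singular point because the y'-coefficient 2 + 2/x has a pole at x = 0 and the y-coefficient 2 - 6/x^2 has a pole at x = 0.
It is a regular singular point because x P_1(x) = p(x) = 2x + 2 and x^2 P_2(x) = q(x) = 2x^2 - 6 are polynomials, hence analytic at x = 0.
p(0) = 2,  q(0) = -6.
Indicial equation: r(r-1) + p(0) r + q(0) = 0, i.e. r^2 + (p(0) - 1) r + q(0) = 0, i.e. r^2 + 1 r - 6 = 0.
Discriminant: (1)^2 - 4(-6) = 25, so r = (-1 ± 5)/2.
Solving: r_1 = 2, r_2 = -3.

indicial: r^2 + 1 r - 6 = 0; roots r_1 = 2, r_2 = -3


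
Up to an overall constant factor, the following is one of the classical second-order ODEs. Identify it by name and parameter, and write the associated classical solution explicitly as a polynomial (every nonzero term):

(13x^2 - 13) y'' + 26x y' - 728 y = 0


All three coefficients share the factor -13; dividing through by -13 gives  (1 - x^2) y'' - 2x y' + 56 y = 0.
This matches the Legendre equation (1 - x^2) y'' - 2x y' + n(n+1) y = 0 (note the -2x y' term) with n(n+1) = 56, so n = 7; the polynomial solution is P_7(x).
With y = sum_k a_k x^k, matching x^k gives (k+2)(k+1) a_{k+2} = [k(k+1) - n(n+1)] a_k = (k - 7)(k + 8) a_k. The right side vanishes at k = 7, so the series with the parity of 7 terminates at degree 7.
Standard normalization (P_n(1) = 1): leading coefficient (2n)!/(2^n (n!)^2) = 87178291200/(128*25401600) = 429/16, so a_7 = 429/16. Work downward with a_k = (k+1)(k+2) a_{k+2} / ((k - 7)(k + 8)):
  a_5 = (6)(7)(429/16) / ((5 - 7)(5 + 8)) = (9009/8)/(-26) = -693/16
  a_3 = (4)(5)(-693/16) / ((3 - 7)(3 + 8)) = (-3465/4)/(-44) = 315/16
  a_1 = (2)(3)(315/16) / ((1 - 7)(1 + 8)) = (945/8)/(-54) = -35/16
Hence P_7(x) = 429 x^7/16 - 693 x^5/16 + 315 x^3/16 - 35 x/16.

P_7(x); series = 429 x^7/16 - 693 x^5/16 + 315 x^3/16 - 35 x/16


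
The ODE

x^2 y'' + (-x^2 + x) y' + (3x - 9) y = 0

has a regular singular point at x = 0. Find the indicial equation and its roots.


Divide by x^2 to reach normal form y'' + P_1(x) y' + P_2(x) y = 0 with P_1(x) = -1 + 1/x and P_2(x) = 3/x - 9/x^2.
x = 0 is a singular point because the y'-coefficient -1 + 1/x has a pole at x = 0 and the y-coefficient 3/x - 9/x^2 has a pole at x = 0.
It is a regular singular point because x P_1(x) = p(x) = 1 - x and x^2 P_2(x) = q(x) = 3x - 9 are polynomials, hence analytic at x = 0.
p(0) = 1,  q(0) = -9.
Indicial equation: r(r-1) + p(0) r + q(0) = 0, i.e. r^2 + (p(0) - 1) r + q(0) = 0, i.e. r^2 - 9 = 0.
Discriminant: (0)^2 - 4(-9) = 36, so r = (0 ± 6)/2.
Solving: r_1 = 3, r_2 = -3.

indicial: r^2 - 9 = 0; roots r_1 = 3, r_2 = -3


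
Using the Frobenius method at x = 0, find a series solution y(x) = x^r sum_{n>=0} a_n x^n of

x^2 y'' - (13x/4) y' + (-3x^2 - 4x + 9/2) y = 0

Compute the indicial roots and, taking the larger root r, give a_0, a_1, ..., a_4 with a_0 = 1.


Write in Frobenius form y'' + (p(x)/x) y' + (q(x)/x^2) y = 0:
  p(x) = -13/4,  q(x) = -3x^2 - 4x + 9/2.
Indicial equation: r(r-1) + (-13/4) r + (9/2) = 0 -> roots r_1 = 9/4, r_2 = 2.
Take r = r_1 = 9/4. Let y(x) = x^r sum_{n>=0} a_n x^n with a_0 = 1.
Substitute y = x^r sum a_n x^n and match x^{r+n}. The recurrence is
  D(n) a_n - 4 a_{n-1} - 3 a_{n-2} = 0,  where D(n) = (r+n)(r+n-1) + (-13/4)(r+n) + (9/2).
  a_n = [4 a_{n-1} + 3 a_{n-2}] / D(n).
Since the indicial polynomial factors as (r - r_1)(r - r_2), D(n) = (r_1 + n - r_1)(r_1 + n - r_2) = n(n + 1/4).
Evaluating step by step (a_0 = 1):
  n = 1: D(1) = 1(1 + 1/4) = 5/4; numerator = 4(1) = 4; a_1 = (4)/(5/4) = 16/5
  n = 2: D(2) = 2(2 + 1/4) = 9/2; numerator = 4(16/5) + 3(1) = 79/5; a_2 = (79/5)/(9/2) = 158/45
  n = 3: D(3) = 3(3 + 1/4) = 39/4; numerator = 4(158/45) + 3(16/5) = 1064/45; a_3 = (1064/45)/(39/4) = 4256/1755
  n = 4: D(4) = 4(4 + 1/4) = 17; numerator = 4(4256/1755) + 3(158/45) = 7102/351; a_4 = (7102/351)/(17) = 7102/5967

r = 9/4; a_0 = 1; a_1 = 16/5; a_2 = 158/45; a_3 = 4256/1755; a_4 = 7102/5967
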